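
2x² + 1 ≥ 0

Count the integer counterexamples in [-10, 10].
Over all integers in [-10, 10], LHS − RHS is smallest at x = 0, where it equals 1:
x = 0: LHS = 2·0² + 1 = 1; 1 ≥ 0 — holds
At the ends of the range:
x = -10: LHS = 2·(-10)² + 1 = 201; 201 ≥ 0 — holds
x = 10: LHS = 2·10² + 1 = 201; 201 ≥ 0 — holds
Hence LHS − RHS is never negative, i.e. LHS ≥ RHS throughout, so the relation holds for every integer in [-10, 10].

No counterexample appears in that range.

Answer: 0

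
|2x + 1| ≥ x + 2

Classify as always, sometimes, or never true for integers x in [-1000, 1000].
Holds at x = 1: LHS = |2·1 + 1| = |3| = 3, RHS = 1 + 2 = 3; 3 ≥ 3 — holds
Fails at x = 0: LHS = |2·0 + 1| = |1| = 1, RHS = 0 + 2 = 2; 1 ≥ 2 — FAILS
It is satisfied by some integers in the range but not all.

Answer: Sometimes true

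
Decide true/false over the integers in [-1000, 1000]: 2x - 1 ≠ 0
Track d = LHS − RHS over the integers in [-1000, 1000]. Equality would need d = 0, but d changes sign only between consecutive integers, jumping over 0:
x = 0: LHS = 2·0 - 1 = -1; -1 ≠ 0 — holds  (d = -1)
x = 1: LHS = 2·1 - 1 = 1; 1 ≠ 0 — holds  (d = 1)
Away from these crossings d keeps a constant sign, and checking every integer in [-1000, 1000] confirms d ≠ 0 throughout. Hence the two sides are never equal, so the relation holds for every integer in [-1000, 1000].

No counterexample exists.

Answer: True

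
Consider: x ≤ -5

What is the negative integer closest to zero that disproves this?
Testing negative integers from -1 downward:
x = -1: -1 ≤ -5 — FAILS  ← closest negative counterexample to 0

Answer: x = -1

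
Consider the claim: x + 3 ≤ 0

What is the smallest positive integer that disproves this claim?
Testing positive integers:
x = 1: LHS = 1 + 3 = 4; 4 ≤ 0 — FAILS  ← smallest positive counterexample

Answer: x = 1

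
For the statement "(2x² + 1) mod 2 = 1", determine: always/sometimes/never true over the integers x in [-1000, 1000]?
For a polynomial with integer coefficients, its value mod 2 depends only on x mod 2, so it suffices to check one representative of each residue class, x = 0, 1:
x = 0: LHS = (2·0² + 1) mod 2 = 1 mod 2 = 1; 1 = 1 — holds
x = 1: LHS = (2·1² + 1) mod 2 = 3 mod 2 = 1; 1 = 1 — holds
The relation holds in every residue class, so the relation holds for every integer in [-1000, 1000].

No counterexample exists.

Answer: Always true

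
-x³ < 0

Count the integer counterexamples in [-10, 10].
Counterexamples in [-10, 10]: {-10, -9, -8, -7, -6, -5, -4, -3, -2, -1, 0}.

Counting them gives 11 values.

Answer: 11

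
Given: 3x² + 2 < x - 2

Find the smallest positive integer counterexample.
Testing positive integers:
x = 1: LHS = 3·1² + 2 = 5, RHS = 1 - 2 = -1; 5 < -1 — FAILS  ← smallest positive counterexample

Answer: x = 1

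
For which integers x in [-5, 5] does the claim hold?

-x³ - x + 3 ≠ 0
Track d = LHS − RHS over the integers in [-5, 5]. Equality would need d = 0, but d changes sign only between consecutive integers, jumping over 0:
x = 1: LHS = -1³ - 1 + 3 = 1; 1 ≠ 0 — holds  (d = 1)
x = 2: LHS = -2³ - 2 + 3 = -7; -7 ≠ 0 — holds  (d = -7)
Away from these crossings d keeps a constant sign, and checking every integer in [-5, 5] confirms d ≠ 0 throughout. Hence the two sides are never equal, so the relation holds for every integer in [-5, 5].

Answer: All integers in [-5, 5]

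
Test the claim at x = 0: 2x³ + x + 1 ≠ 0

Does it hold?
x = 0: LHS = 2·0³ + 0 + 1 = 1; 1 ≠ 0 — holds

The relation is satisfied at x = 0.

Answer: Yes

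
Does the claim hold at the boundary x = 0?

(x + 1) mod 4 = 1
x = 0: LHS = (0 + 1) mod 4 = 1 mod 4 = 1; 1 = 1 — holds

The relation is satisfied at x = 0.

Answer: Yes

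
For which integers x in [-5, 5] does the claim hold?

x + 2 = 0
Holds for: {-2}
Fails for: {-5, -4, -3, -1, 0, 1, 2, 3, 4, 5}

Answer: {-2}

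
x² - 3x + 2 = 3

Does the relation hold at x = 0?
x = 0: LHS = 0² - 3·0 + 2 = 2; 2 = 3 — FAILS

The relation fails at x = 0, so x = 0 is a counterexample.

Answer: No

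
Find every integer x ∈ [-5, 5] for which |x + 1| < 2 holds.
Holds for: {-2, -1, 0}
Fails for: {-5, -4, -3, 1, 2, 3, 4, 5}

Answer: {-2, -1, 0}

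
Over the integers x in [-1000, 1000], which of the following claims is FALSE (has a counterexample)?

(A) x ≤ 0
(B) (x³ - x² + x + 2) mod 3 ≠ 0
(A) x = 1: 1 ≤ 0 — FAILS
(B) x = 1: LHS = (1³ - 1² + 1 + 2) mod 3 = 3 mod 3 = 0; 0 ≠ 0 — FAILS

Answer: Both A and B are false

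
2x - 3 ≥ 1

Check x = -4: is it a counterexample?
Substitute x = -4 into the relation:
x = -4: LHS = 2·(-4) - 3 = -11; -11 ≥ 1 — FAILS

Since the claim fails at x = -4, this value is a counterexample.

Answer: Yes, x = -4 is a counterexample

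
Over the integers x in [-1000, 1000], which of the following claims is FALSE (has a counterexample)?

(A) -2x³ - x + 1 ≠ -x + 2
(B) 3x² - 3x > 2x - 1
(A) Track d = LHS − RHS over the integers in [-1000, 1000]. Equality would need d = 0, but d changes sign only between consecutive integers, jumping over 0:
x = -1: LHS = -2·(-1)³ - (-1) + 1 = 4, RHS = -(-1) + 2 = 3; 4 ≠ 3 — holds  (d = 1)
x = 0: LHS = -2·0³ - 0 + 1 = 1, RHS = -0 + 2 = 2; 1 ≠ 2 — holds  (d = -1)
Away from these crossings d keeps a constant sign, and checking every integer in [-1000, 1000] confirms d ≠ 0 throughout. Hence the two sides are never equal, so the relation holds for every integer in [-1000, 1000].

(B) x = 1: LHS = 3·1² - 3·1 = 0, RHS = 2·1 - 1 = 1; 0 > 1 — FAILS

Only (B) has a counterexample.

Answer: B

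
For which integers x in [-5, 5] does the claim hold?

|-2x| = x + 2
Holds for: {2}
Fails for: {-5, -4, -3, -2, -1, 0, 1, 3, 4, 5}

Answer: {2}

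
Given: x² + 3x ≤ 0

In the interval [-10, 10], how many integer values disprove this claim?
Counterexamples in [-10, 10]: {-10, -9, -8, -7, -6, -5, -4, 1, 2, 3, 4, 5, 6, 7, 8, 9, 10}.

Counting them gives 17 values.

Answer: 17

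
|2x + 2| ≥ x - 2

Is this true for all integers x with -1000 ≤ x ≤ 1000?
Over all integers in [-1000, 1000], LHS − RHS is smallest at x = -1, where it equals 3:
x = -1: LHS = |2·(-1) + 2| = |0| = 0, RHS = (-1) - 2 = -3; 0 ≥ -3 — holds
At the ends of the range:
x = -1000: LHS = |2·(-1000) + 2| = |-1998| = 1998, RHS = (-1000) - 2 = -1002; 1998 ≥ -1002 — holds
x = 1000: LHS = |2·1000 + 2| = |2002| = 2002, RHS = 1000 - 2 = 998; 2002 ≥ 998 — holds
Hence LHS − RHS is never negative, i.e. LHS ≥ RHS throughout, so the relation holds for every integer in [-1000, 1000].

No counterexample exists.

Answer: True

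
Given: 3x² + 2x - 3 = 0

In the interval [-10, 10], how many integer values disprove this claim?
Counterexamples in [-10, 10]: {-10, -9, -8, -7, -6, -5, -4, -3, -2, -1, 0, 1, 2, 3, 4, 5, 6, 7, 8, 9, 10}.

Counting them gives 21 values.

Answer: 21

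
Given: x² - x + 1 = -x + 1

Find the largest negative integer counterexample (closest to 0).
Testing negative integers from -1 downward:
x = -1: LHS = (-1)² - (-1) + 1 = 3, RHS = -(-1) + 1 = 2; 3 = 2 — FAILS  ← closest negative counterexample to 0

Answer: x = -1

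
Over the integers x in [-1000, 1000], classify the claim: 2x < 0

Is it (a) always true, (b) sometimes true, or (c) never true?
Holds at x = -1: LHS = 2·(-1) = -2; -2 < 0 — holds
Fails at x = 0: LHS = 2·0 = 0; 0 < 0 — FAILS
It is satisfied by some integers in the range but not all.

Answer: Sometimes true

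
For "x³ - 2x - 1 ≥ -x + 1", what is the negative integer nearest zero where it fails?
Testing negative integers from -1 downward:
x = -1: LHS = (-1)³ - 2·(-1) - 1 = 0, RHS = -(-1) + 1 = 2; 0 ≥ 2 — FAILS  ← closest negative counterexample to 0

Answer: x = -1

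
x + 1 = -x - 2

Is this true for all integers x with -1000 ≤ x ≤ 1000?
The claim fails at x = 0:
x = 0: LHS = 0 + 1 = 1, RHS = -0 - 2 = -2; 1 = -2 — FAILS

Because a single integer refutes it, the statement is false.

Answer: False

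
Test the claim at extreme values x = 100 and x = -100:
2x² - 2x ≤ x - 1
x = 100: LHS = 2·100² - 2·100 = 19800, RHS = 100 - 1 = 99; 19800 ≤ 99 — FAILS
x = -100: LHS = 2·(-100)² - 2·(-100) = 20200, RHS = (-100) - 1 = -101; 20200 ≤ -101 — FAILS

Answer: No, fails for both x = 100 and x = -100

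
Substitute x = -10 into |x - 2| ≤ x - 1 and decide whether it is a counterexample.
Substitute x = -10 into the relation:
x = -10: LHS = |(-10) - 2| = |-12| = 12, RHS = (-10) - 1 = -11; 12 ≤ -11 — FAILS

Since the claim fails at x = -10, this value is a counterexample.

Answer: Yes, x = -10 is a counterexample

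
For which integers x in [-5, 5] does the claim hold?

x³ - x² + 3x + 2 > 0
Holds for: {0, 1, 2, 3, 4, 5}
Fails for: {-5, -4, -3, -2, -1}

Answer: {0, 1, 2, 3, 4, 5}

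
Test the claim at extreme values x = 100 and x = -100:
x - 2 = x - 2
x = 100: LHS = 100 - 2 = 98, RHS = 100 - 2 = 98; 98 = 98 — holds
x = -100: LHS = (-100) - 2 = -102, RHS = (-100) - 2 = -102; -102 = -102 — holds

Answer: Yes, holds for both x = 100 and x = -100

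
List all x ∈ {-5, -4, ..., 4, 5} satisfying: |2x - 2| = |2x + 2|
Holds for: {0}
Fails for: {-5, -4, -3, -2, -1, 1, 2, 3, 4, 5}

Answer: {0}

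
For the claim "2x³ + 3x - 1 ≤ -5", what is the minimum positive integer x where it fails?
Testing positive integers:
x = 1: LHS = 2·1³ + 3·1 - 1 = 4; 4 ≤ -5 — FAILS  ← smallest positive counterexample

Answer: x = 1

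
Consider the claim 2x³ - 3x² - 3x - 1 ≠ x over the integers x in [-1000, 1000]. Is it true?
Track d = LHS − RHS over the integers in [-1000, 1000]. Equality would need d = 0, but d changes sign only between consecutive integers, jumping over 0:
x = 2: LHS = 2·2³ - 3·2² - 3·2 - 1 = -3; -3 ≠ 2 — holds  (d = -5)
x = 3: LHS = 2·3³ - 3·3² - 3·3 - 1 = 17; 17 ≠ 3 — holds  (d = 14)
Away from these crossings d keeps a constant sign, and checking every integer in [-1000, 1000] confirms d ≠ 0 throughout. Hence the two sides are never equal, so the relation holds for every integer in [-1000, 1000].

No counterexample exists.

Answer: True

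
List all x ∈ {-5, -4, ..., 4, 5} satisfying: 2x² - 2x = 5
Track d = LHS − RHS over the integers in [-5, 5]. Equality would need d = 0, but d changes sign only between consecutive integers, jumping over 0:
x = -2: LHS = 2·(-2)² - 2·(-2) = 12; 12 = 5 — FAILS  (d = 7)
x = -1: LHS = 2·(-1)² - 2·(-1) = 4; 4 = 5 — FAILS  (d = -1)
x = 2: LHS = 2·2² - 2·2 = 4; 4 = 5 — FAILS  (d = -1)
x = 3: LHS = 2·3² - 2·3 = 12; 12 = 5 — FAILS  (d = 7)
Away from these crossings d keeps a constant sign, and checking every integer in [-5, 5] confirms d ≠ 0 throughout. Hence the two sides are never equal, so the claimed relation (=) fails for every integer in [-5, 5].

Answer: None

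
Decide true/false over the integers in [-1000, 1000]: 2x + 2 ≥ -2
The claim fails at x = -3:
x = -3: LHS = 2·(-3) + 2 = -4; -4 ≥ -2 — FAILS

Because a single integer refutes it, the statement is false.

Answer: False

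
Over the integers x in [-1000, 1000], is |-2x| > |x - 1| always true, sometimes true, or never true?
Holds at x = 1: LHS = |-2·1| = |-2| = 2, RHS = |1 - 1| = |0| = 0; 2 > 0 — holds
Fails at x = 0: LHS = |-2·0| = |0| = 0, RHS = |0 - 1| = |-1| = 1; 0 > 1 — FAILS
It is satisfied by some integers in the range but not all.

Answer: Sometimes true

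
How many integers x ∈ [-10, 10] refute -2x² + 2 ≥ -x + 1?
Counterexamples in [-10, 10]: {-10, -9, -8, -7, -6, -5, -4, -3, -2, -1, 2, 3, 4, 5, 6, 7, 8, 9, 10}.

Counting them gives 19 values.

Answer: 19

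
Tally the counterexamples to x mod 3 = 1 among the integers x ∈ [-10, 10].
Counterexamples in [-10, 10]: {-10, -9, -7, -6, -4, -3, -1, 0, 2, 3, 5, 6, 8, 9}.

Counting them gives 14 values.

Answer: 14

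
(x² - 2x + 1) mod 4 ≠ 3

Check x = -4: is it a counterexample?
Substitute x = -4 into the relation:
x = -4: LHS = ((-4)² - 2·(-4) + 1) mod 4 = 25 mod 4 = 1; 1 ≠ 3 — holds

The relation holds at x = -4, so it is not a counterexample.

Answer: No, x = -4 is not a counterexample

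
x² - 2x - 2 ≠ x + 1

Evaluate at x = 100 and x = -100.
x = 100: LHS = 100² - 2·100 - 2 = 9798, RHS = 100 + 1 = 101; 9798 ≠ 101 — holds
x = -100: LHS = (-100)² - 2·(-100) - 2 = 10198, RHS = (-100) + 1 = -99; 10198 ≠ -99 — holds

Answer: Yes, holds for both x = 100 and x = -100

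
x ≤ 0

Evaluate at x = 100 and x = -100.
x = 100: 100 ≤ 0 — FAILS
x = -100: -100 ≤ 0 — holds

Answer: Partially: fails for x = 100, holds for x = -100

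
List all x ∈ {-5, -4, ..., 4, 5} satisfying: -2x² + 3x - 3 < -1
Over all integers in [-5, 5], LHS − RHS is largest at x = 1, where it equals -1:
x = 1: LHS = -2·1² + 3·1 - 3 = -2; -2 < -1 — holds
At the ends of the range:
x = -5: LHS = -2·(-5)² + 3·(-5) - 3 = -68; -68 < -1 — holds
x = 5: LHS = -2·5² + 3·5 - 3 = -38; -38 < -1 — holds
Hence LHS − RHS is never zero or positive, i.e. LHS < RHS throughout, so the relation holds for every integer in [-5, 5].

Answer: All integers in [-5, 5]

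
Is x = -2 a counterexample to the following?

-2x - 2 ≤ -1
Substitute x = -2 into the relation:
x = -2: LHS = -2·(-2) - 2 = 2; 2 ≤ -1 — FAILS

Since the claim fails at x = -2, this value is a counterexample.

Answer: Yes, x = -2 is a counterexample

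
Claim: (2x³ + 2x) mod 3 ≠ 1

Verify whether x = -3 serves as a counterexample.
Substitute x = -3 into the relation:
x = -3: LHS = (2·(-3)³ + 2·(-3)) mod 3 = (-60) mod 3 = 0; 0 ≠ 1 — holds

The claim holds here, so x = -3 is not a counterexample. (A counterexample exists elsewhere, e.g. x = 1.)

Answer: No, x = -3 is not a counterexample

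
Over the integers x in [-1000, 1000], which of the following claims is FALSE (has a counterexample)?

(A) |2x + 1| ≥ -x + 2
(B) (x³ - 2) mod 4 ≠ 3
(A) x = 0: LHS = |2·0 + 1| = |1| = 1, RHS = -0 + 2 = 2; 1 ≥ 2 — FAILS
(B) x = 1: LHS = (1³ - 2) mod 4 = (-1) mod 4 = 3; 3 ≠ 3 — FAILS

Answer: Both A and B are false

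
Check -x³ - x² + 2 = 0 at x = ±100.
x = 100: LHS = -100³ - 100² + 2 = -1009998; -1009998 = 0 — FAILS
x = -100: LHS = -(-100)³ - (-100)² + 2 = 990002; 990002 = 0 — FAILS

Answer: No, fails for both x = 100 and x = -100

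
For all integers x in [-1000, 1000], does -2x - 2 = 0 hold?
The claim fails at x = 0:
x = 0: LHS = -2·0 - 2 = -2; -2 = 0 — FAILS

Because a single integer refutes it, the statement is false.

Answer: False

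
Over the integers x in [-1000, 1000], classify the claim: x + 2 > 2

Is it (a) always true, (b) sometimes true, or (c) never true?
Holds at x = 1: LHS = 1 + 2 = 3; 3 > 2 — holds
Fails at x = 0: LHS = 0 + 2 = 2; 2 > 2 — FAILS
It is satisfied by some integers in the range but not all.

Answer: Sometimes true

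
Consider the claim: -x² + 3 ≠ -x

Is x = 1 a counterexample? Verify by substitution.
Substitute x = 1 into the relation:
x = 1: LHS = -1² + 3 = 2; 2 ≠ -1 — holds

The relation holds at x = 1, so it is not a counterexample.

Answer: No, x = 1 is not a counterexample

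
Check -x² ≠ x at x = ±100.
x = 100: LHS = -100² = -10000; -10000 ≠ 100 — holds
x = -100: LHS = -(-100)² = -10000; -10000 ≠ -100 — holds

Answer: Yes, holds for both x = 100 and x = -100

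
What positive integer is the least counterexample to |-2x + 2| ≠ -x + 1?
Testing positive integers:
x = 1: LHS = |-2·1 + 2| = |0| = 0, RHS = -1 + 1 = 0; 0 ≠ 0 — FAILS  ← smallest positive counterexample

Answer: x = 1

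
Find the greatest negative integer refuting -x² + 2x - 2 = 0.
Testing negative integers from -1 downward:
x = -1: LHS = -(-1)² + 2·(-1) - 2 = -5; -5 = 0 — FAILS  ← closest negative counterexample to 0

Answer: x = -1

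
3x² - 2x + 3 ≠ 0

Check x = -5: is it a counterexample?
Substitute x = -5 into the relation:
x = -5: LHS = 3·(-5)² - 2·(-5) + 3 = 88; 88 ≠ 0 — holds

The relation holds at x = -5, so it is not a counterexample.

Answer: No, x = -5 is not a counterexample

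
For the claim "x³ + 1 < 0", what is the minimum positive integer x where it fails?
Testing positive integers:
x = 1: LHS = 1³ + 1 = 2; 2 < 0 — FAILS  ← smallest positive counterexample

Answer: x = 1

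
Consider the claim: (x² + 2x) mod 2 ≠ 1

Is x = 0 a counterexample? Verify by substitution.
Substitute x = 0 into the relation:
x = 0: LHS = (0² + 2·0) mod 2 = 0 mod 2 = 0; 0 ≠ 1 — holds

The claim holds here, so x = 0 is not a counterexample. (A counterexample exists elsewhere, e.g. x = 1.)

Answer: No, x = 0 is not a counterexample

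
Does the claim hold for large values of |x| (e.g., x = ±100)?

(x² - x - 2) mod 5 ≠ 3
x = 100: LHS = (100² - 100 - 2) mod 5 = 9898 mod 5 = 3; 3 ≠ 3 — FAILS
x = -100: LHS = ((-100)² - (-100) - 2) mod 5 = 10098 mod 5 = 3; 3 ≠ 3 — FAILS

Answer: No, fails for both x = 100 and x = -100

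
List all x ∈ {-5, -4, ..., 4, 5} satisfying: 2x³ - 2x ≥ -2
Holds for: {-1, 0, 1, 2, 3, 4, 5}
Fails for: {-5, -4, -3, -2}

Answer: {-1, 0, 1, 2, 3, 4, 5}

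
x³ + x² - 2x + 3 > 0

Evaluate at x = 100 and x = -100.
x = 100: LHS = 100³ + 100² - 2·100 + 3 = 1009803; 1009803 > 0 — holds
x = -100: LHS = (-100)³ + (-100)² - 2·(-100) + 3 = -989797; -989797 > 0 — FAILS

Answer: Partially: holds for x = 100, fails for x = -100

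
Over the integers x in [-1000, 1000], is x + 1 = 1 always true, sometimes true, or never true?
Holds at x = 0: LHS = 0 + 1 = 1; 1 = 1 — holds
Fails at x = 1: LHS = 1 + 1 = 2; 2 = 1 — FAILS
It is satisfied by some integers in the range but not all.

Answer: Sometimes true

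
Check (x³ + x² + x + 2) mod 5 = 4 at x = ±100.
x = 100: LHS = (100³ + 100² + 100 + 2) mod 5 = 1010102 mod 5 = 2; 2 = 4 — FAILS
x = -100: LHS = ((-100)³ + (-100)² + (-100) + 2) mod 5 = (-990098) mod 5 = 2; 2 = 4 — FAILS

Answer: No, fails for both x = 100 and x = -100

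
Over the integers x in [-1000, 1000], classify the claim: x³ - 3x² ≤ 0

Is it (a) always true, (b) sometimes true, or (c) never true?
Holds at x = 0: LHS = 0³ - 3·0² = 0; 0 ≤ 0 — holds
Fails at x = 4: LHS = 4³ - 3·4² = 16; 16 ≤ 0 — FAILS
It is satisfied by some integers in the range but not all.

Answer: Sometimes true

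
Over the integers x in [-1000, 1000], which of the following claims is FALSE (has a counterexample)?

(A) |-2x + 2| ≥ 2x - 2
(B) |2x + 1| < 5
(A) Over all integers in [-1000, 1000], LHS − RHS is smallest at x = 1, where it equals 0:
x = 1: LHS = |-2·1 + 2| = |0| = 0, RHS = 2·1 - 2 = 0; 0 ≥ 0 — holds
At the ends of the range:
x = -1000: LHS = |-2·(-1000) + 2| = |2002| = 2002, RHS = 2·(-1000) - 2 = -2002; 2002 ≥ -2002 — holds
x = 1000: LHS = |-2·1000 + 2| = |-1998| = 1998, RHS = 2·1000 - 2 = 1998; 1998 ≥ 1998 — holds
Hence LHS − RHS is never negative, i.e. LHS ≥ RHS throughout, so the relation holds for every integer in [-1000, 1000].

(B) x = 2: LHS = |2·2 + 1| = |5| = 5; 5 < 5 — FAILS

Only (B) has a counterexample.

Answer: B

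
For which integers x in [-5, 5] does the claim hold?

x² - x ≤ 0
Holds for: {0, 1}
Fails for: {-5, -4, -3, -2, -1, 2, 3, 4, 5}

Answer: {0, 1}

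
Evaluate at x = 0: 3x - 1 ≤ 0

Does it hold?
x = 0: LHS = 3·0 - 1 = -1; -1 ≤ 0 — holds

The relation is satisfied at x = 0.

Answer: Yes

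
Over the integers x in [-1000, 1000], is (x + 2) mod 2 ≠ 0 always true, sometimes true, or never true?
Holds at x = 1: LHS = (1 + 2) mod 2 = 3 mod 2 = 1; 1 ≠ 0 — holds
Fails at x = 0: LHS = (0 + 2) mod 2 = 2 mod 2 = 0; 0 ≠ 0 — FAILS
It is satisfied by some integers in the range but not all.

Answer: Sometimes true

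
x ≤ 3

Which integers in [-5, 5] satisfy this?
Holds for: {-5, -4, -3, -2, -1, 0, 1, 2, 3}
Fails for: {4, 5}

Answer: {-5, -4, -3, -2, -1, 0, 1, 2, 3}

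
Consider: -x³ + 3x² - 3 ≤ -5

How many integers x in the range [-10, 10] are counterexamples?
Counterexamples in [-10, 10]: {-10, -9, -8, -7, -6, -5, -4, -3, -2, -1, 0, 1, 2, 3}.

Counting them gives 14 values.

Answer: 14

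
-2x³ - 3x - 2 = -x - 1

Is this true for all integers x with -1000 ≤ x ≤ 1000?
The claim fails at x = 0:
x = 0: LHS = -2·0³ - 3·0 - 2 = -2, RHS = -0 - 1 = -1; -2 = -1 — FAILS

Because a single integer refutes it, the statement is false.

Answer: False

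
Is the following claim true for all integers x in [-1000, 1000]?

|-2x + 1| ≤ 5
The claim fails at x = -3:
x = -3: LHS = |-2·(-3) + 1| = |7| = 7; 7 ≤ 5 — FAILS

Because a single integer refutes it, the statement is false.

Answer: False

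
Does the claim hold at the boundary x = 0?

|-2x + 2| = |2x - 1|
x = 0: LHS = |-2·0 + 2| = |2| = 2, RHS = |2·0 - 1| = |-1| = 1; 2 = 1 — FAILS

The relation fails at x = 0, so x = 0 is a counterexample.

Answer: No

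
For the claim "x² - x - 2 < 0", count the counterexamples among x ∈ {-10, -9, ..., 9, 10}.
Counterexamples in [-10, 10]: {-10, -9, -8, -7, -6, -5, -4, -3, -2, -1, 2, 3, 4, 5, 6, 7, 8, 9, 10}.

Counting them gives 19 values.

Answer: 19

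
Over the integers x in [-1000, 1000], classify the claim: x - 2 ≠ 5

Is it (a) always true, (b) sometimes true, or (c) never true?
Holds at x = 0: LHS = 0 - 2 = -2; -2 ≠ 5 — holds
Fails at x = 7: LHS = 7 - 2 = 5; 5 ≠ 5 — FAILS
It is satisfied by some integers in the range but not all.

Answer: Sometimes true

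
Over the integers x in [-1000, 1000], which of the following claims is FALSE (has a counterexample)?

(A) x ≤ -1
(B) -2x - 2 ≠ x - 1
(A) x = 0: 0 ≤ -1 — FAILS

(B) Track d = LHS − RHS over the integers in [-1000, 1000]. Equality would need d = 0, but d changes sign only between consecutive integers, jumping over 0:
x = -1: LHS = -2·(-1) - 2 = 0, RHS = (-1) - 1 = -2; 0 ≠ -2 — holds  (d = 2)
x = 0: LHS = -2·0 - 2 = -2, RHS = 0 - 1 = -1; -2 ≠ -1 — holds  (d = -1)
Away from these crossings d keeps a constant sign, and checking every integer in [-1000, 1000] confirms d ≠ 0 throughout. Hence the two sides are never equal, so the relation holds for every integer in [-1000, 1000].

Only (A) has a counterexample.

Answer: A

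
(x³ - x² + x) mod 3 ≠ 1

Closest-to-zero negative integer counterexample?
Testing negative integers from -1 downward:
x = -1: LHS = ((-1)³ - (-1)² + (-1)) mod 3 = (-3) mod 3 = 0; 0 ≠ 1 — holds
x = -2: LHS = ((-2)³ - (-2)² + (-2)) mod 3 = (-14) mod 3 = 1; 1 ≠ 1 — FAILS  ← closest negative counterexample to 0

Answer: x = -2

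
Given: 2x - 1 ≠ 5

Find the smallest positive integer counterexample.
Testing positive integers:
x = 1: LHS = 2·1 - 1 = 1; 1 ≠ 5 — holds
x = 2: LHS = 2·2 - 1 = 3; 3 ≠ 5 — holds
x = 3: LHS = 2·3 - 1 = 5; 5 ≠ 5 — FAILS  ← smallest positive counterexample

Answer: x = 3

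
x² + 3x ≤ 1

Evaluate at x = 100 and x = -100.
x = 100: LHS = 100² + 3·100 = 10300; 10300 ≤ 1 — FAILS
x = -100: LHS = (-100)² + 3·(-100) = 9700; 9700 ≤ 1 — FAILS

Answer: No, fails for both x = 100 and x = -100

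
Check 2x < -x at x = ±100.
x = 100: LHS = 2·100 = 200; 200 < -100 — FAILS
x = -100: LHS = 2·(-100) = -200, RHS = -(-100) = 100; -200 < 100 — holds

Answer: Partially: fails for x = 100, holds for x = -100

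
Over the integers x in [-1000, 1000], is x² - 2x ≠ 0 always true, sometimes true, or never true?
Holds at x = 1: LHS = 1² - 2·1 = -1; -1 ≠ 0 — holds
Fails at x = 0: LHS = 0² - 2·0 = 0; 0 ≠ 0 — FAILS
It is satisfied by some integers in the range but not all.

Answer: Sometimes true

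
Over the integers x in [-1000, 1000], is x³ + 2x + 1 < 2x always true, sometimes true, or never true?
Holds at x = -2: LHS = (-2)³ + 2·(-2) + 1 = -11, RHS = 2·(-2) = -4; -11 < -4 — holds
Fails at x = 0: LHS = 0³ + 2·0 + 1 = 1, RHS = 2·0 = 0; 1 < 0 — FAILS
It is satisfied by some integers in the range but not all.

Answer: Sometimes true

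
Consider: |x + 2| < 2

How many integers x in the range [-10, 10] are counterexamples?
Counterexamples in [-10, 10]: {-10, -9, -8, -7, -6, -5, -4, 0, 1, 2, 3, 4, 5, 6, 7, 8, 9, 10}.

Counting them gives 18 values.

Answer: 18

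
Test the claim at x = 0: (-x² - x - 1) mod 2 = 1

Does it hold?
x = 0: LHS = (-0² - 0 - 1) mod 2 = (-1) mod 2 = 1; 1 = 1 — holds

The relation is satisfied at x = 0.

Answer: Yes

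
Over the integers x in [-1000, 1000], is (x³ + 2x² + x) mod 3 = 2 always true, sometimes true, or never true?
For a polynomial with integer coefficients, its value mod 3 depends only on x mod 3, so it suffices to check one representative of each residue class, x = 0, 1, 2:
x = 0: LHS = (0³ + 2·0² + 0) mod 3 = 0 mod 3 = 0; 0 = 2 — FAILS
x = 1: LHS = (1³ + 2·1² + 1) mod 3 = 4 mod 3 = 1; 1 = 2 — FAILS
x = 2: LHS = (2³ + 2·2² + 2) mod 3 = 18 mod 3 = 0; 0 = 2 — FAILS
The relation fails in every residue class, so the claimed relation (=) fails for every integer in [-1000, 1000].

No integer in the range satisfies it.

Answer: Never true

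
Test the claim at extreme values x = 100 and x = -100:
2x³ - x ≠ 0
x = 100: LHS = 2·100³ - 100 = 1999900; 1999900 ≠ 0 — holds
x = -100: LHS = 2·(-100)³ - (-100) = -1999900; -1999900 ≠ 0 — holds

Answer: Yes, holds for both x = 100 and x = -100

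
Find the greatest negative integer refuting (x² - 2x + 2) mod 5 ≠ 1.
Testing negative integers from -1 downward:
x = -1: LHS = ((-1)² - 2·(-1) + 2) mod 5 = 5 mod 5 = 0; 0 ≠ 1 — holds
x = -2: LHS = ((-2)² - 2·(-2) + 2) mod 5 = 10 mod 5 = 0; 0 ≠ 1 — holds
x = -3: LHS = ((-3)² - 2·(-3) + 2) mod 5 = 17 mod 5 = 2; 2 ≠ 1 — holds
x = -4: LHS = ((-4)² - 2·(-4) + 2) mod 5 = 26 mod 5 = 1; 1 ≠ 1 — FAILS  ← closest negative counterexample to 0

Answer: x = -4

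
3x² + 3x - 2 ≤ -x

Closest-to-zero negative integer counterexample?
Testing negative integers from -1 downward:
x = -1: LHS = 3·(-1)² + 3·(-1) - 2 = -2, RHS = -(-1) = 1; -2 ≤ 1 — holds
x = -2: LHS = 3·(-2)² + 3·(-2) - 2 = 4, RHS = -(-2) = 2; 4 ≤ 2 — FAILS  ← closest negative counterexample to 0

Answer: x = -2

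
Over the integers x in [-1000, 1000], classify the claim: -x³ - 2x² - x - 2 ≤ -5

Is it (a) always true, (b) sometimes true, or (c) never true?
Holds at x = 1: LHS = -1³ - 2·1² - 1 - 2 = -6; -6 ≤ -5 — holds
Fails at x = 0: LHS = -0³ - 2·0² - 0 - 2 = -2; -2 ≤ -5 — FAILS
It is satisfied by some integers in the range but not all.

Answer: Sometimes true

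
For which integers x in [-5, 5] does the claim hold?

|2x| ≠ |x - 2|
Holds for: {-5, -4, -3, -1, 0, 1, 2, 3, 4, 5}
Fails for: {-2}

Answer: {-5, -4, -3, -1, 0, 1, 2, 3, 4, 5}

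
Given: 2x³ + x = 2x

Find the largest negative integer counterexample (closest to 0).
Testing negative integers from -1 downward:
x = -1: LHS = 2·(-1)³ + (-1) = -3, RHS = 2·(-1) = -2; -3 = -2 — FAILS  ← closest negative counterexample to 0

Answer: x = -1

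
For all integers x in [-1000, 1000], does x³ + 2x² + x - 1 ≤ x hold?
The claim fails at x = 1:
x = 1: LHS = 1³ + 2·1² + 1 - 1 = 3; 3 ≤ 1 — FAILS

Because a single integer refutes it, the statement is false.

Answer: False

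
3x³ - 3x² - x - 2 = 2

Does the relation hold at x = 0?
x = 0: LHS = 3·0³ - 3·0² - 0 - 2 = -2; -2 = 2 — FAILS

The relation fails at x = 0, so x = 0 is a counterexample.

Answer: No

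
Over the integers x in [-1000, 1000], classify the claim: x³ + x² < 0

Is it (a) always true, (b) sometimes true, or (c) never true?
Holds at x = -2: LHS = (-2)³ + (-2)² = -4; -4 < 0 — holds
Fails at x = 0: LHS = 0³ + 0² = 0; 0 < 0 — FAILS
It is satisfied by some integers in the range but not all.

Answer: Sometimes true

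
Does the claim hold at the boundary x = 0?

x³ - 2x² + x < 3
x = 0: LHS = 0³ - 2·0² + 0 = 0; 0 < 3 — holds

The relation is satisfied at x = 0.

Answer: Yes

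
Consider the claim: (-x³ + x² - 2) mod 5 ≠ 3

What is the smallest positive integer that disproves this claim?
Testing positive integers:
x = 1: LHS = (-1³ + 1² - 2) mod 5 = (-2) mod 5 = 3; 3 ≠ 3 — FAILS  ← smallest positive counterexample

Answer: x = 1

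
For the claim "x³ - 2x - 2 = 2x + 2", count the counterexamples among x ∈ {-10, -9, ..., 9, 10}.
Counterexamples in [-10, 10]: {-10, -9, -8, -7, -6, -5, -4, -3, -2, -1, 0, 1, 2, 3, 4, 5, 6, 7, 8, 9, 10}.

Counting them gives 21 values.

Answer: 21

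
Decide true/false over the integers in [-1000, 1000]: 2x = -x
The claim fails at x = 1:
x = 1: LHS = 2·1 = 2; 2 = -1 — FAILS

Because a single integer refutes it, the statement is false.

Answer: False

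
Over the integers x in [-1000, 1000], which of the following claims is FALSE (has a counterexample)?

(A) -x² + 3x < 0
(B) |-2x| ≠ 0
(A) x = 0: LHS = -0² + 3·0 = 0; 0 < 0 — FAILS
(B) x = 0: LHS = |-2·0| = |0| = 0; 0 ≠ 0 — FAILS

Answer: Both A and B are false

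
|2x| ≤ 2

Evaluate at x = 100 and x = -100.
x = 100: LHS = |2·100| = |200| = 200; 200 ≤ 2 — FAILS
x = -100: LHS = |2·(-100)| = |-200| = 200; 200 ≤ 2 — FAILS

Answer: No, fails for both x = 100 and x = -100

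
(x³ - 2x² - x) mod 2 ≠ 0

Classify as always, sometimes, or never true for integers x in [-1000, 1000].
For a polynomial with integer coefficients, its value mod 2 depends only on x mod 2, so it suffices to check one representative of each residue class, x = 0, 1:
x = 0: LHS = (0³ - 2·0² - 0) mod 2 = 0 mod 2 = 0; 0 ≠ 0 — FAILS
x = 1: LHS = (1³ - 2·1² - 1) mod 2 = (-2) mod 2 = 0; 0 ≠ 0 — FAILS
The relation fails in every residue class, so the claimed relation (≠) fails for every integer in [-1000, 1000].

No integer in the range satisfies it.

Answer: Never true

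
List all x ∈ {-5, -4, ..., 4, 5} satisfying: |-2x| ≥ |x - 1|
Holds for: {-5, -4, -3, -2, -1, 1, 2, 3, 4, 5}
Fails for: {0}

Answer: {-5, -4, -3, -2, -1, 1, 2, 3, 4, 5}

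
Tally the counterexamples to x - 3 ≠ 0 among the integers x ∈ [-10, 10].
Counterexamples in [-10, 10]: {3}.

Counting them gives 1 values.

Answer: 1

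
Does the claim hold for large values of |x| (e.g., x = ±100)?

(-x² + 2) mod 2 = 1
x = 100: LHS = (-100² + 2) mod 2 = (-9998) mod 2 = 0; 0 = 1 — FAILS
x = -100: LHS = (-(-100)² + 2) mod 2 = (-9998) mod 2 = 0; 0 = 1 — FAILS

Answer: No, fails for both x = 100 and x = -100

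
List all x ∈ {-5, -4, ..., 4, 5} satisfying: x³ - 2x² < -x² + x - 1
Holds for: {-5, -4, -3, -2}
Fails for: {-1, 0, 1, 2, 3, 4, 5}

Answer: {-5, -4, -3, -2}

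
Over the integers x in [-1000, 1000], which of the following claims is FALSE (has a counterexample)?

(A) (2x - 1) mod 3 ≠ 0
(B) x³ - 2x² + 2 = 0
(A) x = -1: LHS = (2·(-1) - 1) mod 3 = (-3) mod 3 = 0; 0 ≠ 0 — FAILS
(B) x = 0: LHS = 0³ - 2·0² + 2 = 2; 2 = 0 — FAILS

Answer: Both A and B are false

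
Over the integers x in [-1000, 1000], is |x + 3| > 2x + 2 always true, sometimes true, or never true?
Holds at x = 0: LHS = |0 + 3| = |3| = 3, RHS = 2·0 + 2 = 2; 3 > 2 — holds
Fails at x = 1: LHS = |1 + 3| = |4| = 4, RHS = 2·1 + 2 = 4; 4 > 4 — FAILS
It is satisfied by some integers in the range but not all.

Answer: Sometimes true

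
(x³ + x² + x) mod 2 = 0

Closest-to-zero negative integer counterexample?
Testing negative integers from -1 downward:
x = -1: LHS = ((-1)³ + (-1)² + (-1)) mod 2 = (-1) mod 2 = 1; 1 = 0 — FAILS  ← closest negative counterexample to 0

Answer: x = -1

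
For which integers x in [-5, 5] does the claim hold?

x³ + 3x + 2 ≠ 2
Holds for: {-5, -4, -3, -2, -1, 1, 2, 3, 4, 5}
Fails for: {0}

Answer: {-5, -4, -3, -2, -1, 1, 2, 3, 4, 5}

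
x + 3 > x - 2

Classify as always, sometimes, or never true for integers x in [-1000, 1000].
Over all integers in [-1000, 1000], LHS − RHS is smallest at x = 0, where it equals 5:
x = 0: LHS = 0 + 3 = 3, RHS = 0 - 2 = -2; 3 > -2 — holds
At the ends of the range:
x = -1000: LHS = (-1000) + 3 = -997, RHS = (-1000) - 2 = -1002; -997 > -1002 — holds
x = 1000: LHS = 1000 + 3 = 1003, RHS = 1000 - 2 = 998; 1003 > 998 — holds
Hence LHS − RHS is never zero or negative, i.e. LHS > RHS throughout, so the relation holds for every integer in [-1000, 1000].

No counterexample exists.

Answer: Always true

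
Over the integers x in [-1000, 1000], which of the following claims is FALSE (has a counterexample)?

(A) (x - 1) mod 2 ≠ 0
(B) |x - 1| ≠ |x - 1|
(A) x = 1: LHS = (1 - 1) mod 2 = 0 mod 2 = 0; 0 ≠ 0 — FAILS
(B) x = 0: LHS = |0 - 1| = |-1| = 1, RHS = |0 - 1| = |-1| = 1; 1 ≠ 1 — FAILS

Answer: Both A and B are false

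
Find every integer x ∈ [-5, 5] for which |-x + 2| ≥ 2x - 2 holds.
Holds for: {-5, -4, -3, -2, -1, 0, 1}
Fails for: {2, 3, 4, 5}

Answer: {-5, -4, -3, -2, -1, 0, 1}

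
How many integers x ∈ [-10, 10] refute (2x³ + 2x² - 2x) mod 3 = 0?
Counterexamples in [-10, 10]: {-10, -8, -7, -5, -4, -2, -1, 1, 2, 4, 5, 7, 8, 10}.

Counting them gives 14 values.

Answer: 14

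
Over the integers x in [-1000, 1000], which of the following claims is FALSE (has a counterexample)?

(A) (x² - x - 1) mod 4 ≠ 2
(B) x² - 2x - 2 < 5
(A) For a polynomial with integer coefficients, its value mod 4 depends only on x mod 4, so it suffices to check one representative of each residue class, x = 0, 1, 2, 3:
x = 0: LHS = (0² - 0 - 1) mod 4 = (-1) mod 4 = 3; 3 ≠ 2 — holds
x = 1: LHS = (1² - 1 - 1) mod 4 = (-1) mod 4 = 3; 3 ≠ 2 — holds
x = 2: LHS = (2² - 2 - 1) mod 4 = 1 mod 4 = 1; 1 ≠ 2 — holds
x = 3: LHS = (3² - 3 - 1) mod 4 = 5 mod 4 = 1; 1 ≠ 2 — holds
The relation holds in every residue class, so the relation holds for every integer in [-1000, 1000].

(B) x = -2: LHS = (-2)² - 2·(-2) - 2 = 6; 6 < 5 — FAILS

Only (B) has a counterexample.

Answer: B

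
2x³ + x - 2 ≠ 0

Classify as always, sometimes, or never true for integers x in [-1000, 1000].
Track d = LHS − RHS over the integers in [-1000, 1000]. Equality would need d = 0, but d changes sign only between consecutive integers, jumping over 0:
x = 0: LHS = 2·0³ + 0 - 2 = -2; -2 ≠ 0 — holds  (d = -2)
x = 1: LHS = 2·1³ + 1 - 2 = 1; 1 ≠ 0 — holds  (d = 1)
Away from these crossings d keeps a constant sign, and checking every integer in [-1000, 1000] confirms d ≠ 0 throughout. Hence the two sides are never equal, so the relation holds for every integer in [-1000, 1000].

No counterexample exists.

Answer: Always true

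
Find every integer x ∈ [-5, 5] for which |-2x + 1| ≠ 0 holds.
Over all integers in [-5, 5], LHS − RHS is always positive; it is smallest at x = 0, where it equals 1:
x = 0: LHS = |-2·0 + 1| = |1| = 1; 1 ≠ 0 — holds
At the ends of the range:
x = -5: LHS = |-2·(-5) + 1| = |11| = 11; 11 ≠ 0 — holds
x = 5: LHS = |-2·5 + 1| = |-9| = 9; 9 ≠ 0 — holds
Hence LHS − RHS is never 0, i.e. the two sides are never equal, so the relation holds for every integer in [-5, 5].

Answer: All integers in [-5, 5]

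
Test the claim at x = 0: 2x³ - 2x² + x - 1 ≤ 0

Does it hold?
x = 0: LHS = 2·0³ - 2·0² + 0 - 1 = -1; -1 ≤ 0 — holds

The relation is satisfied at x = 0.

Answer: Yes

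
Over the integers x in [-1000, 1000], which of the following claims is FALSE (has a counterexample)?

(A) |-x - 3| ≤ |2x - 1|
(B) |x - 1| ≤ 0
(A) x = 0: LHS = |-0 - 3| = |-3| = 3, RHS = |2·0 - 1| = |-1| = 1; 3 ≤ 1 — FAILS
(B) x = 0: LHS = |0 - 1| = |-1| = 1; 1 ≤ 0 — FAILS

Answer: Both A and B are false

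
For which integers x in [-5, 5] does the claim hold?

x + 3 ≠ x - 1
Over all integers in [-5, 5], LHS − RHS is always positive; it is smallest at x = 0, where it equals 4:
x = 0: LHS = 0 + 3 = 3, RHS = 0 - 1 = -1; 3 ≠ -1 — holds
At the ends of the range:
x = -5: LHS = (-5) + 3 = -2, RHS = (-5) - 1 = -6; -2 ≠ -6 — holds
x = 5: LHS = 5 + 3 = 8, RHS = 5 - 1 = 4; 8 ≠ 4 — holds
Hence LHS − RHS is never 0, i.e. the two sides are never equal, so the relation holds for every integer in [-5, 5].

Answer: All integers in [-5, 5]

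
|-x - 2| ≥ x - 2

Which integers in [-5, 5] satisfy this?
Over all integers in [-5, 5], LHS − RHS is smallest at x = 0, where it equals 4:
x = 0: LHS = |-0 - 2| = |-2| = 2, RHS = 0 - 2 = -2; 2 ≥ -2 — holds
At the ends of the range:
x = -5: LHS = |-(-5) - 2| = |3| = 3, RHS = (-5) - 2 = -7; 3 ≥ -7 — holds
x = 5: LHS = |-5 - 2| = |-7| = 7, RHS = 5 - 2 = 3; 7 ≥ 3 — holds
Hence LHS − RHS is never negative, i.e. LHS ≥ RHS throughout, so the relation holds for every integer in [-5, 5].

Answer: All integers in [-5, 5]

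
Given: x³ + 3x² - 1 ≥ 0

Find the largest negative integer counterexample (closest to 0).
Testing negative integers from -1 downward:
x = -1: LHS = (-1)³ + 3·(-1)² - 1 = 1; 1 ≥ 0 — holds
x = -2: LHS = (-2)³ + 3·(-2)² - 1 = 3; 3 ≥ 0 — holds
x = -3: LHS = (-3)³ + 3·(-3)² - 1 = -1; -1 ≥ 0 — FAILS  ← closest negative counterexample to 0

Answer: x = -3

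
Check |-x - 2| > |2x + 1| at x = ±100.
x = 100: LHS = |-100 - 2| = |-102| = 102, RHS = |2·100 + 1| = |201| = 201; 102 > 201 — FAILS
x = -100: LHS = |-(-100) - 2| = |98| = 98, RHS = |2·(-100) + 1| = |-199| = 199; 98 > 199 — FAILS

Answer: No, fails for both x = 100 and x = -100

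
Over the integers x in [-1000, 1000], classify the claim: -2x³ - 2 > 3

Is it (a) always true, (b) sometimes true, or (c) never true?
Holds at x = -2: LHS = -2·(-2)³ - 2 = 14; 14 > 3 — holds
Fails at x = 0: LHS = -2·0³ - 2 = -2; -2 > 3 — FAILS
It is satisfied by some integers in the range but not all.

Answer: Sometimes true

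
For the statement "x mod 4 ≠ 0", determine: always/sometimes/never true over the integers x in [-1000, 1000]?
Holds at x = 1: LHS = 1 mod 4 = 1; 1 ≠ 0 — holds
Fails at x = 0: LHS = 0 mod 4 = 0; 0 ≠ 0 — FAILS
It is satisfied by some integers in the range but not all.

Answer: Sometimes true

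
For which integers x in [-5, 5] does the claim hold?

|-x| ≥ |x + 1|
Holds for: {-5, -4, -3, -2, -1}
Fails for: {0, 1, 2, 3, 4, 5}

Answer: {-5, -4, -3, -2, -1}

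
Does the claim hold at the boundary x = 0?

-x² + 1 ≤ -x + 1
x = 0: LHS = -0² + 1 = 1, RHS = -0 + 1 = 1; 1 ≤ 1 — holds

The relation is satisfied at x = 0.

Answer: Yes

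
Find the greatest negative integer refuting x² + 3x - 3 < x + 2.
Testing negative integers from -1 downward:
x = -1: LHS = (-1)² + 3·(-1) - 3 = -5, RHS = (-1) + 2 = 1; -5 < 1 — holds
x = -2: LHS = (-2)² + 3·(-2) - 3 = -5, RHS = (-2) + 2 = 0; -5 < 0 — holds
x = -3: LHS = (-3)² + 3·(-3) - 3 = -3, RHS = (-3) + 2 = -1; -3 < -1 — holds
x = -4: LHS = (-4)² + 3·(-4) - 3 = 1, RHS = (-4) + 2 = -2; 1 < -2 — FAILS  ← closest negative counterexample to 0

Answer: x = -4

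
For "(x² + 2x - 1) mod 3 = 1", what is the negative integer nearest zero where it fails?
Testing negative integers from -1 downward:
x = -1: LHS = ((-1)² + 2·(-1) - 1) mod 3 = (-2) mod 3 = 1; 1 = 1 — holds
x = -2: LHS = ((-2)² + 2·(-2) - 1) mod 3 = (-1) mod 3 = 2; 2 = 1 — FAILS  ← closest negative counterexample to 0

Answer: x = -2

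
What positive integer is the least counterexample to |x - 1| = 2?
Testing positive integers:
x = 1: LHS = |1 - 1| = |0| = 0; 0 = 2 — FAILS  ← smallest positive counterexample

Answer: x = 1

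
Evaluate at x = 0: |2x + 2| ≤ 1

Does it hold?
x = 0: LHS = |2·0 + 2| = |2| = 2; 2 ≤ 1 — FAILS

The relation fails at x = 0, so x = 0 is a counterexample.

Answer: No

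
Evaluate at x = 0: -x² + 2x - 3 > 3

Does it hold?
x = 0: LHS = -0² + 2·0 - 3 = -3; -3 > 3 — FAILS

The relation fails at x = 0, so x = 0 is a counterexample.

Answer: No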